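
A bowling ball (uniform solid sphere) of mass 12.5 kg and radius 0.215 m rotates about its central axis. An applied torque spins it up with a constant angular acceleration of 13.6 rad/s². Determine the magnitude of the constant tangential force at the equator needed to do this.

F ≈ 14.6 N

I = (2/5)MR² = (2/5)(12.5)(0.215)² = 0.2311 kg·m².
The required torque is τ = Iα = (0.2311)(13.60) = 3.143 N·m.
A tangential force at the equator gives τ = FR, so F = τ/R = 3.143/0.215 = 14.62 N.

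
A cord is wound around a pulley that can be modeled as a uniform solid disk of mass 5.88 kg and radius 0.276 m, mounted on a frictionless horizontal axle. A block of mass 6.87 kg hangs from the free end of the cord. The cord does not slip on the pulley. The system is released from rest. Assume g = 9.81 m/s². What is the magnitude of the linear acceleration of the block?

a ≈ 6.87 m/s²

I = ½MR² = (1/2)(5.88)(0.276)² = 0.2240 kg·m².
Block: mg − T = ma. Pulley: TR = Iα. No-slip: a = αR, so T = (I/R²)a = 2.940·a.
Then mg = (m + 2.940)a, so a = (6.87)(9.81)/(6.87 + 2.940) = 6.870 m/s².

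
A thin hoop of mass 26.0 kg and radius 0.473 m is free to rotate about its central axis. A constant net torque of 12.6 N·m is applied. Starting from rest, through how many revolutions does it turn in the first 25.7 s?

≈ 114 revolutions

I = MR² = (26.0)(0.473)² = 5.817 kg·m².
α = τ/I = 12.6/5.817 = 2.166 rad/s².
θ = ½αt² = ½(2.166)(25.7)² = 715.3 rad.
Revolutions = θ/(2π) = 113.8.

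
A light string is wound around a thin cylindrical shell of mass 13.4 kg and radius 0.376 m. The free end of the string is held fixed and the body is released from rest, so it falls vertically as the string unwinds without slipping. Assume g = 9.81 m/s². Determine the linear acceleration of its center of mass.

Translation: Mg − T = Ma. Rotation about the center: TR = Iα with I = MR².
With a = αR: T = (I/R²)a = M a, so Mg = (1 + 1.000)Ma.
a = g/(1 + 1.000) = 9.81/2.000 = 4.905 m/s².

a ≈ 4.91 m/s²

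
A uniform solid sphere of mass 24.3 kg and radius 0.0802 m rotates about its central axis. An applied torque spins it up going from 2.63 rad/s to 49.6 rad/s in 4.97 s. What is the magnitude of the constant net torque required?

I = (2/5)MR² = (2/5)(24.3)(0.0802)² = 0.06252 kg·m².
α = Δω/Δt = (49.6 − 2.63)/4.97 = 9.451 rad/s².
τ = Iα = (0.06252)(9.451) = 0.5909 N·m.

τ ≈ 0.591 N·m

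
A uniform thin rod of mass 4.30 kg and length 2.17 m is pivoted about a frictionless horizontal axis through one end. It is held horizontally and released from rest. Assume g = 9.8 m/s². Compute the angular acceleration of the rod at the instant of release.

α ≈ 6.77 rad/s²

About the pivot, I = (1/3)ML² = (1/3)(4.30)(2.17)² = 6.749 kg·m².
The weight acts at the center, a distance L/2 = 1.085 m from the pivot; τ = Mg(L/2) = 45.72 N·m.
α = τ/I = 45.72/6.749 = 6.774 rad/s².
(Equivalently α = (3g/(2L)) = 6.774 rad/s².)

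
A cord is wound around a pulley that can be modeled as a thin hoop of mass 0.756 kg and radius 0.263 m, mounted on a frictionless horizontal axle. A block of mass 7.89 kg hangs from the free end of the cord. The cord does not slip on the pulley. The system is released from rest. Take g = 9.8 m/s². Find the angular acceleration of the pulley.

α ≈ 34.0 rad/s²

I = MR² = (0.756)(0.263)² = 0.05229 kg·m².
Block: mg − T = ma. Pulley: TR = Iα. No-slip: a = αR, so T = (I/R²)a = 0.7560·a.
Then mg = (m + 0.7560)a, so a = (7.89)(9.8)/(7.89 + 0.7560) = 8.943 m/s².
α = a/R = 8.943/0.263 = 34.00 rad/s².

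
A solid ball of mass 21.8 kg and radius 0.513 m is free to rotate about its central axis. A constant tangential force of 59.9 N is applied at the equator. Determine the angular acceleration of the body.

I = (2/5)MR² = (2/5)(21.8)(0.513)² = 2.295 kg·m².
τ = F R = (59.9)(0.513) = 30.73 N·m.
Newton's second law for rotation, τ = Iα, gives α = τ/I = 30.73/2.295 = 13.39 rad/s².

α ≈ 13.4 rad/s²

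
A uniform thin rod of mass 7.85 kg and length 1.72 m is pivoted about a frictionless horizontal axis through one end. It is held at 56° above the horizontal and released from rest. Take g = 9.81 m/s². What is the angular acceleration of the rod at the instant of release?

About the pivot, I = (1/3)ML² = (1/3)(7.85)(1.72)² = 7.741 kg·m².
The weight acts at the center, a distance L/2 = 0.8600 m from the pivot; τ = Mg(L/2) cos 56° = 37.03 N·m.
α = τ/I = 37.03/7.741 = 4.784 rad/s².
(Equivalently α = (3g/(2L)) cos 56° = 4.784 rad/s².)

α ≈ 4.78 rad/s²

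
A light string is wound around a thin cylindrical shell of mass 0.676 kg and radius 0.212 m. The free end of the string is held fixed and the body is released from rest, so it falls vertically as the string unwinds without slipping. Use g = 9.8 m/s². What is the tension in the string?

Translation: Mg − T = Ma. Rotation about the center: TR = Iα with I = MR².
With a = αR: T = (I/R²)a = M a, so Mg = (1 + 1.000)Ma.
a = g/(1 + 1.000) = 9.8/2.000 = 4.900 m/s².
T = 1.000·M·a = (1.000)(0.676)(4.900) = 3.312 N.

T ≈ 3.31 N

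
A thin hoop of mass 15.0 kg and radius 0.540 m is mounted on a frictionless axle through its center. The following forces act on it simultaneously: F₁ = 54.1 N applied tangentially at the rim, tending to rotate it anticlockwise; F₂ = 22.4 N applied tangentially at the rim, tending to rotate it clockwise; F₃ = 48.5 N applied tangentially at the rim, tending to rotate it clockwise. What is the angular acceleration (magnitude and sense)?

α ≈ 2.07 rad/s², clockwise

I = MR² = (15.0)(0.540)² = 4.374 kg·m².
Taking anticlockwise as positive: τ₁ = +(54.1)(0.540) = +29.21 N·m; τ₂ = −(22.4)(0.540) = −12.10 N·m; τ₃ = −(48.5)(0.540) = −26.19 N·m.
Net torque τ = -9.072 N·m.
α = τ/I = -9.072/4.374 = -2.074 rad/s².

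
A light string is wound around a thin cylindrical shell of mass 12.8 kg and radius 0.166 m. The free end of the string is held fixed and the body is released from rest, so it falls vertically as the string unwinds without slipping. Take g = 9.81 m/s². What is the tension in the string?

Translation: Mg − T = Ma. Rotation about the center: TR = Iα with I = MR².
With a = αR: T = (I/R²)a = M a, so Mg = (1 + 1.000)Ma.
a = g/(1 + 1.000) = 9.81/2.000 = 4.905 m/s².
T = 1.000·M·a = (1.000)(12.8)(4.905) = 62.78 N.

T ≈ 62.8 N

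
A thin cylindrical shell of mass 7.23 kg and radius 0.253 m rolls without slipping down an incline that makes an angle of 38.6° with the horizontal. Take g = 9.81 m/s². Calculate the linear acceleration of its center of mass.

Translation along the incline: Mg sinθ − f = Ma.
Rotation about the center: fR = Iα with I = MR². No-slip gives a = αR, so f = (I/R²)a = M a.
Substituting: Mg sinθ = (1 + 1.000)Ma, so a = g sinθ/(1 + 1.000) = (9.81) sin 38.6° / 2.000 = 3.060 m/s².

a ≈ 3.06 m/s²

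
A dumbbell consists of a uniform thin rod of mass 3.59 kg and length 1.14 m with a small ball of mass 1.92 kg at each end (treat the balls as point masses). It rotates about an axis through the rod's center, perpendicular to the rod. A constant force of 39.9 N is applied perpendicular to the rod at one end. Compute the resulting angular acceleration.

I_rod = (1/12)ML² = (1/12)(3.59)(1.14)² = 0.3888 kg·m².
I_balls = 2·m·(L/2)² = 2(1.92)(0.5700)² = 1.248 kg·m².
Total I = 1.636 kg·m².
τ = F·(L/2) = (39.9)(0.570) = 22.74 N·m.
α = τ/I = 22.74/1.636 = 13.90 rad/s².

α ≈ 13.9 rad/s²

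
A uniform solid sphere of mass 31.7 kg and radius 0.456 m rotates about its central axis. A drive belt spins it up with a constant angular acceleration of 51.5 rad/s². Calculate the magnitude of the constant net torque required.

I = (2/5)MR² = (2/5)(31.7)(0.456)² = 2.637 kg·m².
τ = Iα = (2.637)(51.50) = 135.8 N·m.

τ ≈ 136 N·m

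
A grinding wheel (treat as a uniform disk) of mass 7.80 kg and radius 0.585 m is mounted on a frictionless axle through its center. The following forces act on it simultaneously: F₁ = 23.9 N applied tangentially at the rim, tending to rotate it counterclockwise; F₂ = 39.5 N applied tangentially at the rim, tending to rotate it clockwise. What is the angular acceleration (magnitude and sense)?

I = ½MR² = (1/2)(7.80)(0.585)² = 1.335 kg·m².
Taking counterclockwise as positive: τ₁ = +(23.9)(0.585) = +13.98 N·m; τ₂ = −(39.5)(0.585) = −23.11 N·m.
Net torque τ = -9.126 N·m.
α = τ/I = -9.126/1.335 = -6.838 rad/s².

α ≈ 6.84 rad/s², clockwise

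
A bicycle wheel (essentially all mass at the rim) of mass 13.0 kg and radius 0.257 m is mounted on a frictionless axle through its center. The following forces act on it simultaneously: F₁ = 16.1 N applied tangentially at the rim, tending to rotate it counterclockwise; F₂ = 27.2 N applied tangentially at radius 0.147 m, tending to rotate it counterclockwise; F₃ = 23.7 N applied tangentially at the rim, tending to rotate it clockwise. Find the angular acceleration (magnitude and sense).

α ≈ 2.38 rad/s², counterclockwise

I = MR² = (13.0)(0.257)² = 0.8586 kg·m².
Taking counterclockwise as positive: τ₁ = +(16.1)(0.257) = +4.138 N·m; τ₂ = +(27.2)(0.147) = +3.998 N·m; τ₃ = −(23.7)(0.257) = −6.091 N·m.
Net torque τ = 2.045 N·m.
α = τ/I = 2.045/0.8586 = 2.382 rad/s².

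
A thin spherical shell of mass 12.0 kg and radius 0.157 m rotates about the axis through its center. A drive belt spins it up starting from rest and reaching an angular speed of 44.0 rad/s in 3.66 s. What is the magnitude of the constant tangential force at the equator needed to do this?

F ≈ 15.1 N

I = (2/3)MR² = (2/3)(12.0)(0.157)² = 0.1972 kg·m².
α = Δω/Δt = (44.0 − 0)/3.66 = 12.02 rad/s².
The required torque is τ = Iα = (0.1972)(12.02) = 2.371 N·m.
A tangential force at the equator gives τ = FR, so F = τ/R = 2.371/0.157 = 15.10 N.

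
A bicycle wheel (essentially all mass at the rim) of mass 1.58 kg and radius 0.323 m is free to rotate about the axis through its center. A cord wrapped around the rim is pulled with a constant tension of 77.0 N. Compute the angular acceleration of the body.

α ≈ 151 rad/s²

I = MR² = (1.58)(0.323)² = 0.1648 kg·m².
τ = F R = (77.0)(0.323) = 24.87 N·m.
Newton's second law for rotation, τ = Iα, gives α = τ/I = 24.87/0.1648 = 150.9 rad/s².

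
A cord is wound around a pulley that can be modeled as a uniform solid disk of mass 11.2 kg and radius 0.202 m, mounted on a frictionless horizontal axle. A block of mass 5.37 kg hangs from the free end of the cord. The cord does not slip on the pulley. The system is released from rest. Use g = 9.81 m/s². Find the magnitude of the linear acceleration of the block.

a ≈ 4.80 m/s²

I = ½MR² = (1/2)(11.2)(0.202)² = 0.2285 kg·m².
Block: mg − T = ma. Pulley: TR = Iα. No-slip: a = αR, so T = (I/R²)a = 5.600·a.
Then mg = (m + 5.600)a, so a = (5.37)(9.81)/(5.37 + 5.600) = 4.802 m/s².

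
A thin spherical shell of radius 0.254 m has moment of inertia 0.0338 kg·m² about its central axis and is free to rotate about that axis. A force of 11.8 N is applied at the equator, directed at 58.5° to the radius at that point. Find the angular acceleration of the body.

α ≈ 75.6 rad/s²

Only the tangential component produces torque: τ = F R sinθ = (11.8)(0.254) sin 58.5° = 2.556 N·m.
From τ = Iα: α = 2.556/0.03380 = 75.61 rad/s².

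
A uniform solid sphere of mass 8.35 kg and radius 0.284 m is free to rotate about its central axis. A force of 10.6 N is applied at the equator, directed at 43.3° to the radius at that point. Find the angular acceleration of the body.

I = (2/5)MR² = (2/5)(8.35)(0.284)² = 0.2694 kg·m².
Only the tangential component produces torque: τ = F R sinθ = (10.6)(0.284) sin 43.3° = 2.065 N·m.
From τ = Iα: α = 2.065/0.2694 = 7.664 rad/s².

α ≈ 7.66 rad/s²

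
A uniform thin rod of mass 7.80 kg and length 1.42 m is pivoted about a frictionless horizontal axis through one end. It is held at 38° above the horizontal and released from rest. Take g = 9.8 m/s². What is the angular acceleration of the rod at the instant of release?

About the pivot, I = (1/3)ML² = (1/3)(7.80)(1.42)² = 5.243 kg·m².
The weight acts at the center, a distance L/2 = 0.7100 m from the pivot; τ = Mg(L/2) cos 38° = 42.77 N·m.
α = τ/I = 42.77/5.243 = 8.158 rad/s².
(Equivalently α = (3g/(2L)) cos 38° = 8.158 rad/s².)

α ≈ 8.16 rad/s²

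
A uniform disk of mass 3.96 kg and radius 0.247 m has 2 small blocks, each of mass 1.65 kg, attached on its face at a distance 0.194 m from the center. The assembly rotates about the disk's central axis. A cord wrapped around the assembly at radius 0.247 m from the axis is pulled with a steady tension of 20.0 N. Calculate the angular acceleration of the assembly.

α ≈ 20.2 rad/s²

I_disk = ½MR² = ½(3.96)(0.247)² = 0.1208 kg·m².
I_blocks = 2·m·r² = 2(1.65)(0.194)² = 0.1242 kg·m².
Total I = 0.2450 kg·m².
τ = F r = (20.0)(0.247) = 4.940 N·m.
α = τ/I = 4.940/0.2450 = 20.16 rad/s².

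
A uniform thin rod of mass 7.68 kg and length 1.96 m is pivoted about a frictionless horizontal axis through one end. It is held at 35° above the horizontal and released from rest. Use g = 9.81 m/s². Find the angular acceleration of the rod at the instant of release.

About the pivot, I = (1/3)ML² = (1/3)(7.68)(1.96)² = 9.834 kg·m².
The weight acts at the center, a distance L/2 = 0.9800 m from the pivot; τ = Mg(L/2) cos 35° = 60.48 N·m.
α = τ/I = 60.48/9.834 = 6.150 rad/s².

α ≈ 6.15 rad/s²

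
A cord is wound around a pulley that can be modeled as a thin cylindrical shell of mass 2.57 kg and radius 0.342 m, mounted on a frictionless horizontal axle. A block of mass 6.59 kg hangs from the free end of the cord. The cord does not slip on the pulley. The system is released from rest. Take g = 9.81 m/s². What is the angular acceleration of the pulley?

α ≈ 20.6 rad/s²

I = MR² = (2.57)(0.342)² = 0.3006 kg·m².
Block: mg − T = ma. Pulley: TR = Iα. No-slip: a = αR, so T = (I/R²)a = 2.570·a.
Then mg = (m + 2.570)a, so a = (6.59)(9.81)/(6.59 + 2.570) = 7.058 m/s².
α = a/R = 7.058/0.342 = 20.64 rad/s².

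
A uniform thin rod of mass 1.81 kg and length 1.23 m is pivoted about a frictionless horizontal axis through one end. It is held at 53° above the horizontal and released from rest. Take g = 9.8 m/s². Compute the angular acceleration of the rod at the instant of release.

About the pivot, I = (1/3)ML² = (1/3)(1.81)(1.23)² = 0.9128 kg·m².
The weight acts at the center, a distance L/2 = 0.6150 m from the pivot; τ = Mg(L/2) cos 53° = 6.565 N·m.
α = τ/I = 6.565/0.9128 = 7.192 rad/s².
(Equivalently α = (3g/(2L)) cos 53° = 7.192 rad/s².)

α ≈ 7.19 rad/s²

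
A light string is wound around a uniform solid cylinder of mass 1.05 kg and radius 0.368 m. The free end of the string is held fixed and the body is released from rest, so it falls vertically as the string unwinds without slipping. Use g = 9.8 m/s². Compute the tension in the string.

T ≈ 3.43 N

Translation: Mg − T = Ma. Rotation about the center: TR = Iα with I = ½MR².
With a = αR: T = (I/R²)a = (1/2)M a, so Mg = (1 + 0.5000)Ma.
a = g/(1 + 0.5000) = 9.8/1.500 = 6.533 m/s².
T = 0.5000·M·a = (0.5000)(1.05)(6.533) = 3.430 N.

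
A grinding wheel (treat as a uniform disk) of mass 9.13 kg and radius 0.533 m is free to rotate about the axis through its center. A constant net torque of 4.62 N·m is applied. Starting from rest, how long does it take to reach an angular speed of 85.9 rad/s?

I = ½MR² = (1/2)(9.13)(0.533)² = 1.297 kg·m².
α = τ/I = 4.62/1.297 = 3.562 rad/s².
ω = αt ⇒ t = ω/α = 85.9/3.562 = 24.11 s.

t ≈ 24.1 s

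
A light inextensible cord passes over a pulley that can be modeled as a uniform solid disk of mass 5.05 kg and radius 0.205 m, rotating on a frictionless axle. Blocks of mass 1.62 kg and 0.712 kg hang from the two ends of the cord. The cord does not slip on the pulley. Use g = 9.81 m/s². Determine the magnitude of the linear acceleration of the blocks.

a ≈ 1.83 m/s²

I = ½MR² = (1/2)(5.05)(0.205)² = 0.1061 kg·m².
Heavier block: m₁g − T₁ = m₁a. Lighter block: T₂ − m₂g = m₂a.
Pulley: (T₁ − T₂)R = Iα = I(a/R), so T₁ − T₂ = (I/R²)a = (1/2)M_p a = 2.525·a.
Adding the three: (m₁ − m₂)g = (m₁ + m₂ + 2.525)a, so a = (1.62 − 0.712)(9.81)/(1.62 + 0.712 + 2.525) = 1.834 m/s².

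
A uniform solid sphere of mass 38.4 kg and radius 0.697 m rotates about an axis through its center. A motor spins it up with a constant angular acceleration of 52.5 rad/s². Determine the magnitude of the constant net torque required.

τ ≈ 392 N·m

I = (2/5)MR² = (2/5)(38.4)(0.697)² = 7.462 kg·m².
τ = Iα = (7.462)(52.50) = 391.8 N·m.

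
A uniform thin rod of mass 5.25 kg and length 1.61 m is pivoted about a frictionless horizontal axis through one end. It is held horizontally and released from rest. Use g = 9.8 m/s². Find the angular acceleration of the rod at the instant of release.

About the pivot, I = (1/3)ML² = (1/3)(5.25)(1.61)² = 4.536 kg·m².
The weight acts at the center, a distance L/2 = 0.8050 m from the pivot; τ = Mg(L/2) = 41.42 N·m.
α = τ/I = 41.42/4.536 = 9.130 rad/s².

α ≈ 9.13 rad/s²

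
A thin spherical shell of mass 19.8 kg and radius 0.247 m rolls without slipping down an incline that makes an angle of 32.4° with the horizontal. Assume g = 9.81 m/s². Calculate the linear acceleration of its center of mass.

Translation along the incline: Mg sinθ − f = Ma.
Rotation about the center: fR = Iα with I = (2/3)MR². No-slip gives a = αR, so f = (I/R²)a = (2/3)M a.
Substituting: Mg sinθ = (1 + 0.6667)Ma, so a = g sinθ/(1 + 0.6667) = (9.81) sin 32.4° / 1.667 = 3.154 m/s².

a ≈ 3.15 m/s²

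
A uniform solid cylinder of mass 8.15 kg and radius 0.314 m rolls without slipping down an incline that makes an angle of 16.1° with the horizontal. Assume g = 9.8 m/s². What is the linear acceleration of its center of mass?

a ≈ 1.81 m/s²

Translation along the incline: Mg sinθ − f = Ma.
Rotation about the center: fR = Iα with I = ½MR². No-slip gives a = αR, so f = (I/R²)a = (1/2)M a.
Substituting: Mg sinθ = (1 + 0.5000)Ma, so a = g sinθ/(1 + 0.5000) = (9.8) sin 16.1° / 1.500 = 1.812 m/s².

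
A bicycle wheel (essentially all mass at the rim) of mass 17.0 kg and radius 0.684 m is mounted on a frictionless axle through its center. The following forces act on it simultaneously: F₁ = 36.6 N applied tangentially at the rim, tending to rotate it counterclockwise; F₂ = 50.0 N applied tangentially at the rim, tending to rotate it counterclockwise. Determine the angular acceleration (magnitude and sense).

I = MR² = (17.0)(0.684)² = 7.954 kg·m².
Taking counterclockwise as positive: τ₁ = +(36.6)(0.684) = +25.03 N·m; τ₂ = +(50.0)(0.684) = +34.20 N·m.
Net torque τ = 59.23 N·m.
α = τ/I = 59.23/7.954 = 7.448 rad/s².

α ≈ 7.45 rad/s², counterclockwise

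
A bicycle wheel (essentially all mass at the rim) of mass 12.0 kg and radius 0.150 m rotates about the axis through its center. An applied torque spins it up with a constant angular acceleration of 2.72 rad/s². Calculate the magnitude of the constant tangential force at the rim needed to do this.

F ≈ 4.90 N

I = MR² = (12.0)(0.150)² = 0.2700 kg·m².
The required torque is τ = Iα = (0.2700)(2.720) = 0.7344 N·m.
A tangential force at the rim gives τ = FR, so F = τ/R = 0.7344/0.150 = 4.896 N.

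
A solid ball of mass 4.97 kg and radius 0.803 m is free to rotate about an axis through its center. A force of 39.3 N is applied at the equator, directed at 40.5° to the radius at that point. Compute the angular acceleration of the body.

I = (2/5)MR² = (2/5)(4.97)(0.803)² = 1.282 kg·m².
Only the tangential component produces torque: τ = F R sinθ = (39.3)(0.803) sin 40.5° = 20.50 N·m.
From τ = Iα: α = 20.50/1.282 = 15.99 rad/s².

α ≈ 16.0 rad/s²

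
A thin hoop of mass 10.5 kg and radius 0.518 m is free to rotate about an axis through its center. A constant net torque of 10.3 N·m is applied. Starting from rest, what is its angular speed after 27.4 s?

I = MR² = (10.5)(0.518)² = 2.817 kg·m².
α = τ/I = 10.3/2.817 = 3.656 rad/s².
ω = ω₀ + αt = 0 + (3.656)(27.4) = 100.2 rad/s.

ω ≈ 100 rad/s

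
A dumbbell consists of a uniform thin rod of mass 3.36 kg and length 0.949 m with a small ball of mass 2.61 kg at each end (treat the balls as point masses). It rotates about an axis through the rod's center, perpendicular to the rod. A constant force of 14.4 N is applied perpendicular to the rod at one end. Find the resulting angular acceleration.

α ≈ 4.79 rad/s²

I_rod = (1/12)ML² = (1/12)(3.36)(0.949)² = 0.2522 kg·m².
I_balls = 2·m·(L/2)² = 2(2.61)(0.4745)² = 1.175 kg·m².
Total I = 1.427 kg·m².
τ = F·(L/2) = (14.4)(0.474) = 6.833 N·m.
α = τ/I = 6.833/1.427 = 4.787 rad/s².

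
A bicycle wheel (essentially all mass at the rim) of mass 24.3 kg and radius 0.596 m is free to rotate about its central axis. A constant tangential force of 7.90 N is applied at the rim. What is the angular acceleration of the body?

I = MR² = (24.3)(0.596)² = 8.632 kg·m².
τ = F R = (7.90)(0.596) = 4.708 N·m.
Newton's second law for rotation, τ = Iα, gives α = τ/I = 4.708/8.632 = 0.5455 rad/s².

α ≈ 0.545 rad/s²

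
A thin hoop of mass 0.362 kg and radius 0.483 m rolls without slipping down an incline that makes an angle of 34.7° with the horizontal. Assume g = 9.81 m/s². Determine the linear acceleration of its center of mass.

Translation along the incline: Mg sinθ − f = Ma.
Rotation about the center: fR = Iα with I = MR². No-slip gives a = αR, so f = (I/R²)a = M a.
Substituting: Mg sinθ = (1 + 1.000)Ma, so a = g sinθ/(1 + 1.000) = (9.81) sin 34.7° / 2.000 = 2.792 m/s².

a ≈ 2.79 m/s²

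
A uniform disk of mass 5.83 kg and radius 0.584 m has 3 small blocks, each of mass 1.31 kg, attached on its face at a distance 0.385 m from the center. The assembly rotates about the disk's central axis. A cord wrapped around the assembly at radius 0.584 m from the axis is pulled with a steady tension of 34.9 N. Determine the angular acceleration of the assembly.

I_disk = ½MR² = ½(5.83)(0.584)² = 0.9942 kg·m².
I_blocks = 3·m·r² = 3(1.31)(0.385)² = 0.5825 kg·m².
Total I = 1.577 kg·m².
τ = F r = (34.9)(0.584) = 20.38 N·m.
α = τ/I = 20.38/1.577 = 12.93 rad/s².

α ≈ 12.9 rad/s²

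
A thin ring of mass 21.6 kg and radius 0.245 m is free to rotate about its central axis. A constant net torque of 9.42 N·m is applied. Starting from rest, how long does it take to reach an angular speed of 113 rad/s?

I = MR² = (21.6)(0.245)² = 1.297 kg·m².
α = τ/I = 9.42/1.297 = 7.265 rad/s².
ω = αt ⇒ t = ω/α = 113/7.265 = 15.55 s.

t ≈ 15.6 s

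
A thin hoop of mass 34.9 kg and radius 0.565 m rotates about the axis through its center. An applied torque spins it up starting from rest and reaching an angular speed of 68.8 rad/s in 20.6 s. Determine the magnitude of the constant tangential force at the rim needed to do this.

F ≈ 65.9 N

I = MR² = (34.9)(0.565)² = 11.14 kg·m².
α = Δω/Δt = (68.8 − 0)/20.6 = 3.340 rad/s².
The required torque is τ = Iα = (11.14)(3.340) = 37.21 N·m.
A tangential force at the rim gives τ = FR, so F = τ/R = 37.21/0.565 = 65.86 N.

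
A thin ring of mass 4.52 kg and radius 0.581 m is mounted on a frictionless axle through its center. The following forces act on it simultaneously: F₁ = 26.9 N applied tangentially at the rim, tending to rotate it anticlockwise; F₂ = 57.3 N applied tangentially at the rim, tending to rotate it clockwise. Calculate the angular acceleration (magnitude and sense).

α ≈ 11.6 rad/s², clockwise

I = MR² = (4.52)(0.581)² = 1.526 kg·m².
Taking anticlockwise as positive: τ₁ = +(26.9)(0.581) = +15.63 N·m; τ₂ = −(57.3)(0.581) = −33.29 N·m.
Net torque τ = -17.66 N·m.
α = τ/I = -17.66/1.526 = -11.58 rad/s².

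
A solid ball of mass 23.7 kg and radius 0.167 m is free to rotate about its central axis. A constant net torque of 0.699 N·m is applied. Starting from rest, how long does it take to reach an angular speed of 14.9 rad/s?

I = (2/5)MR² = (2/5)(23.7)(0.167)² = 0.2644 kg·m².
α = τ/I = 0.699/0.2644 = 2.644 rad/s².
ω = αt ⇒ t = ω/α = 14.9/2.644 = 5.636 s.

t ≈ 5.64 s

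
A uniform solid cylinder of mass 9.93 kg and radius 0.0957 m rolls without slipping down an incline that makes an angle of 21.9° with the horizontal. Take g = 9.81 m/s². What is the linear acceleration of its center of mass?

Translation along the incline: Mg sinθ − f = Ma.
Rotation about the center: fR = Iα with I = ½MR². No-slip gives a = αR, so f = (I/R²)a = (1/2)M a.
Substituting: Mg sinθ = (1 + 0.5000)Ma, so a = g sinθ/(1 + 0.5000) = (9.81) sin 21.9° / 1.500 = 2.439 m/s².

a ≈ 2.44 m/s²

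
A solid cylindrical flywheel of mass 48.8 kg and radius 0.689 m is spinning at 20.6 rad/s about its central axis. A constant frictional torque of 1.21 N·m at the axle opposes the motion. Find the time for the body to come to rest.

t ≈ 197 s

I = ½MR² = (1/2)(48.8)(0.689)² = 11.58 kg·m².
The net torque has magnitude 1.21 N·m, opposing ω.
|α| = τ/I = 1.210/11.58 = 0.1045 rad/s² (deceleration).
0 = ω₀ − |α|t ⇒ t = ω₀/|α| = 20.6/0.1045 = 197.2 s.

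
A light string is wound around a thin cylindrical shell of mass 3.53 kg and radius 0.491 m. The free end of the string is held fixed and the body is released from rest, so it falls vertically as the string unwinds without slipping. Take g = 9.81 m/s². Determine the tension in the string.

T ≈ 17.3 N

Translation: Mg − T = Ma. Rotation about the center: TR = Iα with I = MR².
With a = αR: T = (I/R²)a = M a, so Mg = (1 + 1.000)Ma.
a = g/(1 + 1.000) = 9.81/2.000 = 4.905 m/s².
T = 1.000·M·a = (1.000)(3.53)(4.905) = 17.31 N.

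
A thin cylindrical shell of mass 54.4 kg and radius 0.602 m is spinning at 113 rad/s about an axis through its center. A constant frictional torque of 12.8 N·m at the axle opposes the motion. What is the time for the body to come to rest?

I = MR² = (54.4)(0.602)² = 19.71 kg·m².
The net torque has magnitude 12.8 N·m, opposing ω.
|α| = τ/I = 12.80/19.71 = 0.6493 rad/s² (deceleration).
0 = ω₀ − |α|t ⇒ t = ω₀/|α| = 113/0.6493 = 174.0 s.

t ≈ 174 s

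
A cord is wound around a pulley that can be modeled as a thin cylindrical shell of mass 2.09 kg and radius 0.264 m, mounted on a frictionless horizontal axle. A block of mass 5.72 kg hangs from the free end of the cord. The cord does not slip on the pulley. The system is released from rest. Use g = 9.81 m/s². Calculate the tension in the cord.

T ≈ 15.0 N

I = MR² = (2.09)(0.264)² = 0.1457 kg·m².
Block: mg − T = ma. Pulley: TR = Iα. No-slip: a = αR, so T = (I/R²)a = 2.090·a.
Then mg = (m + 2.090)a, so a = (5.72)(9.81)/(5.72 + 2.090) = 7.185 m/s².
T = 2.090·a = 15.02 N.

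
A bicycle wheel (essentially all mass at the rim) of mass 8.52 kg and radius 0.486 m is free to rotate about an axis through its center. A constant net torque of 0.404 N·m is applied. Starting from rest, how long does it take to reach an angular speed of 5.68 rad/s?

t ≈ 28.3 s

I = MR² = (8.52)(0.486)² = 2.012 kg·m².
α = τ/I = 0.404/2.012 = 0.2008 rad/s².
ω = αt ⇒ t = ω/α = 5.68/0.2008 = 28.29 s.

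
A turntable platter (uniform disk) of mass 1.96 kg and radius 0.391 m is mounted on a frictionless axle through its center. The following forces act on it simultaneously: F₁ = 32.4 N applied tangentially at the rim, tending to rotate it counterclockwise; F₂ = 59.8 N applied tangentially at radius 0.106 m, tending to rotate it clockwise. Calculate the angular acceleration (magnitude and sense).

α ≈ 42.2 rad/s², counterclockwise

I = ½MR² = (1/2)(1.96)(0.391)² = 0.1498 kg·m².
Taking counterclockwise as positive: τ₁ = +(32.4)(0.391) = +12.67 N·m; τ₂ = −(59.8)(0.106) = −6.339 N·m.
Net torque τ = 6.330 N·m.
α = τ/I = 6.330/0.1498 = 42.25 rad/s².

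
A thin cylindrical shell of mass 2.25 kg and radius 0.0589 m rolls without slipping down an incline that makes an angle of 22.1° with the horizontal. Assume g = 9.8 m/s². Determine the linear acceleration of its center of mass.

a ≈ 1.84 m/s²

Translation along the incline: Mg sinθ − f = Ma.
Rotation about the center: fR = Iα with I = MR². No-slip gives a = αR, so f = (I/R²)a = M a.
Substituting: Mg sinθ = (1 + 1.000)Ma, so a = g sinθ/(1 + 1.000) = (9.8) sin 22.1° / 2.000 = 1.843 m/s².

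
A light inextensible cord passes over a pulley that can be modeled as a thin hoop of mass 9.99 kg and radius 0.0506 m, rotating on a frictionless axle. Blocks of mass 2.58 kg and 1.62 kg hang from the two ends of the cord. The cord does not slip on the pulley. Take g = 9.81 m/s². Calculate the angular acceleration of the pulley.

α ≈ 13.1 rad/s²

I = MR² = (9.99)(0.0506)² = 0.02558 kg·m².
Heavier block: m₁g − T₁ = m₁a. Lighter block: T₂ − m₂g = m₂a.
Pulley: (T₁ − T₂)R = Iα = I(a/R), so T₁ − T₂ = (I/R²)a = 1·M_p a = 9.990·a.
Adding the three: (m₁ − m₂)g = (m₁ + m₂ + 9.990)a, so a = (2.58 − 1.62)(9.81)/(2.58 + 1.62 + 9.990) = 0.6637 m/s².
α = a/R = 0.6637/0.0506 = 13.12 rad/s².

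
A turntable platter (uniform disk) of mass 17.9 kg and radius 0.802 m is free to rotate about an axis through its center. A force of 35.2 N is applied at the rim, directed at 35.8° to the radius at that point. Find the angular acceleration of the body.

α ≈ 2.87 rad/s²

I = ½MR² = (1/2)(17.9)(0.802)² = 5.757 kg·m².
Only the tangential component produces torque: τ = F R sinθ = (35.2)(0.802) sin 35.8° = 16.51 N·m.
Newton's second law for rotation, τ = Iα, gives α = τ/I = 16.51/5.757 = 2.869 rad/s².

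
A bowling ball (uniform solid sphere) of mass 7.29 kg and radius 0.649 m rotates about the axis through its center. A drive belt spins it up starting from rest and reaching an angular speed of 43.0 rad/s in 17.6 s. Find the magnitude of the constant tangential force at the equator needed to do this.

I = (2/5)MR² = (2/5)(7.29)(0.649)² = 1.228 kg·m².
α = Δω/Δt = (43.0 − 0)/17.6 = 2.443 rad/s².
The required torque is τ = Iα = (1.228)(2.443) = 3.001 N·m.
A tangential force at the equator gives τ = FR, so F = τ/R = 3.001/0.649 = 4.624 N.

F ≈ 4.62 N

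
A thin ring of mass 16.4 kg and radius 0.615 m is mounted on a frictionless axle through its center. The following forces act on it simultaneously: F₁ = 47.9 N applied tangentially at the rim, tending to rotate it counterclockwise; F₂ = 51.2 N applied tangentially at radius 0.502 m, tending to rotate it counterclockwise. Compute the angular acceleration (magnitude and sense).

I = MR² = (16.4)(0.615)² = 6.203 kg·m².
Taking counterclockwise as positive: τ₁ = +(47.9)(0.615) = +29.46 N·m; τ₂ = +(51.2)(0.502) = +25.70 N·m.
Net torque τ = 55.16 N·m.
α = τ/I = 55.16/6.203 = 8.893 rad/s².

α ≈ 8.89 rad/s², counterclockwise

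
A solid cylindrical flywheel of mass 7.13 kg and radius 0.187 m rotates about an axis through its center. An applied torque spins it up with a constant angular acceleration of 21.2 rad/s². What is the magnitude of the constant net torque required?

I = ½MR² = (1/2)(7.13)(0.187)² = 0.1247 kg·m².
τ = Iα = (0.1247)(21.20) = 2.643 N·m.

τ ≈ 2.64 N·m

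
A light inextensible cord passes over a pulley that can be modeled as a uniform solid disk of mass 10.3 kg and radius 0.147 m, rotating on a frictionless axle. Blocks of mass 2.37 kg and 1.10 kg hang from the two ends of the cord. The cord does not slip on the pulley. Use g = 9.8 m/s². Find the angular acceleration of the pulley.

α ≈ 9.82 rad/s²

I = ½MR² = (1/2)(10.3)(0.147)² = 0.1113 kg·m².
Heavier block: m₁g − T₁ = m₁a. Lighter block: T₂ − m₂g = m₂a.
Pulley: (T₁ − T₂)R = Iα = I(a/R), so T₁ − T₂ = (I/R²)a = (1/2)M_p a = 5.150·a.
Adding the three: (m₁ − m₂)g = (m₁ + m₂ + 5.150)a, so a = (2.37 − 1.10)(9.8)/(2.37 + 1.10 + 5.150) = 1.444 m/s².
α = a/R = 1.444/0.147 = 9.822 rad/s².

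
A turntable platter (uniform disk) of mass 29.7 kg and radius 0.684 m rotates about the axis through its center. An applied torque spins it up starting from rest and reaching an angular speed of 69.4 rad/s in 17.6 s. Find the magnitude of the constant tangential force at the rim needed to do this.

I = ½MR² = (1/2)(29.7)(0.684)² = 6.948 kg·m².
α = Δω/Δt = (69.4 − 0)/17.6 = 3.943 rad/s².
The required torque is τ = Iα = (6.948)(3.943) = 27.40 N·m.
A tangential force at the rim gives τ = FR, so F = τ/R = 27.40/0.684 = 40.05 N.

F ≈ 40.1 N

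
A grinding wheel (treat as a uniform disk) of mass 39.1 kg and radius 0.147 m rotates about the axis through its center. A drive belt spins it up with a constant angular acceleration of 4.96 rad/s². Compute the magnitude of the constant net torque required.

I = ½MR² = (1/2)(39.1)(0.147)² = 0.4225 kg·m².
τ = Iα = (0.4225)(4.960) = 2.095 N·m.

τ ≈ 2.10 N·m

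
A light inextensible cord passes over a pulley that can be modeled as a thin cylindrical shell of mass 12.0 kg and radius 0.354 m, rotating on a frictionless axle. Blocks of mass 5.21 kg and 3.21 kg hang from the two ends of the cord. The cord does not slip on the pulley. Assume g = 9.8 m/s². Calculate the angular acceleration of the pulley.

I = MR² = (12.0)(0.354)² = 1.504 kg·m².
Heavier block: m₁g − T₁ = m₁a. Lighter block: T₂ − m₂g = m₂a.
Pulley: (T₁ − T₂)R = Iα = I(a/R), so T₁ − T₂ = (I/R²)a = 1·M_p a = 12.00·a.
Adding the three: (m₁ − m₂)g = (m₁ + m₂ + 12.00)a, so a = (5.21 − 3.21)(9.8)/(5.21 + 3.21 + 12.00) = 0.9598 m/s².
α = a/R = 0.9598/0.354 = 2.711 rad/s².

α ≈ 2.71 rad/s²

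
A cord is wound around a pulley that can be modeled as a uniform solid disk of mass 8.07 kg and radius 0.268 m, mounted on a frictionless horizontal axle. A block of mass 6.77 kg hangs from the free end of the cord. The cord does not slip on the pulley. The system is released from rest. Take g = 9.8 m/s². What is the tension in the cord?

I = ½MR² = (1/2)(8.07)(0.268)² = 0.2898 kg·m².
Block: mg − T = ma. Pulley: TR = Iα. No-slip: a = αR, so T = (I/R²)a = 4.035·a.
Then mg = (m + 4.035)a, so a = (6.77)(9.8)/(6.77 + 4.035) = 6.140 m/s².
T = 4.035·a = 24.78 N.

T ≈ 24.8 N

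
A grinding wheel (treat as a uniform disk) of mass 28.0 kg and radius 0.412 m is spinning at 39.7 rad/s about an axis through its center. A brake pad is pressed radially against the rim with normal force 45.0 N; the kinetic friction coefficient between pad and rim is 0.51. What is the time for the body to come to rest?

t ≈ 9.98 s

I = ½MR² = (1/2)(28.0)(0.412)² = 2.376 kg·m².
Friction force f = μN = (0.51)(45.0) = 22.95 N at the rim; torque magnitude τ = fR = 9.455 N·m, opposing ω.
|α| = τ/I = 9.455/2.376 = 3.979 rad/s² (deceleration).
0 = ω₀ − |α|t ⇒ t = ω₀/|α| = 39.7/3.979 = 9.978 s.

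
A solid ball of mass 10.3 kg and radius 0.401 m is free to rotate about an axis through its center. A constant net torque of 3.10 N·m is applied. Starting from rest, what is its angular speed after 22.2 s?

ω ≈ 104 rad/s

I = (2/5)MR² = (2/5)(10.3)(0.401)² = 0.6625 kg·m².
α = τ/I = 3.10/0.6625 = 4.679 rad/s².
ω = ω₀ + αt = 0 + (4.679)(22.2) = 103.9 rad/s.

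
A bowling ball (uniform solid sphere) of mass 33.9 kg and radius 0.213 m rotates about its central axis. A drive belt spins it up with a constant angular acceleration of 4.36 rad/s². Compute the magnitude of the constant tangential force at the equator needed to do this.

F ≈ 12.6 N

I = (2/5)MR² = (2/5)(33.9)(0.213)² = 0.6152 kg·m².
The required torque is τ = Iα = (0.6152)(4.360) = 2.682 N·m.
A tangential force at the equator gives τ = FR, so F = τ/R = 2.682/0.213 = 12.59 N.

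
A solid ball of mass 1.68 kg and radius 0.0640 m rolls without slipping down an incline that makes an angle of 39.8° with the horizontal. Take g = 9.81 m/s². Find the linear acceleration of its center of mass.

Translation along the incline: Mg sinθ − f = Ma.
Rotation about the center: fR = Iα with I = (2/5)MR². No-slip gives a = αR, so f = (I/R²)a = (2/5)M a.
Substituting: Mg sinθ = (1 + 0.4000)Ma, so a = g sinθ/(1 + 0.4000) = (9.81) sin 39.8° / 1.400 = 4.485 m/s².

a ≈ 4.49 m/s²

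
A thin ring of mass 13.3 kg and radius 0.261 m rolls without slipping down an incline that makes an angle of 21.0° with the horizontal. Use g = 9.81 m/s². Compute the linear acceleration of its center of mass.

a ≈ 1.76 m/s²

Translation along the incline: Mg sinθ − f = Ma.
Rotation about the center: fR = Iα with I = MR². No-slip gives a = αR, so f = (I/R²)a = M a.
Substituting: Mg sinθ = (1 + 1.000)Ma, so a = g sinθ/(1 + 1.000) = (9.81) sin 21.0° / 2.000 = 1.758 m/s².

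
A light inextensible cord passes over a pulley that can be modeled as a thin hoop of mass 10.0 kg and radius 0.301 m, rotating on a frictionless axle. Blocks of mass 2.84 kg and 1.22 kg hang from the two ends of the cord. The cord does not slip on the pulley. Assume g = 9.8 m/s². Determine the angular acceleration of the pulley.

I = MR² = (10.0)(0.301)² = 0.9060 kg·m².
Heavier block: m₁g − T₁ = m₁a. Lighter block: T₂ − m₂g = m₂a.
Pulley: (T₁ − T₂)R = Iα = I(a/R), so T₁ − T₂ = (I/R²)a = 1·M_p a = 10.00·a.
Adding the three: (m₁ − m₂)g = (m₁ + m₂ + 10.00)a, so a = (2.84 − 1.22)(9.8)/(2.84 + 1.22 + 10.00) = 1.129 m/s².
α = a/R = 1.129/0.301 = 3.751 rad/s².

α ≈ 3.75 rad/s²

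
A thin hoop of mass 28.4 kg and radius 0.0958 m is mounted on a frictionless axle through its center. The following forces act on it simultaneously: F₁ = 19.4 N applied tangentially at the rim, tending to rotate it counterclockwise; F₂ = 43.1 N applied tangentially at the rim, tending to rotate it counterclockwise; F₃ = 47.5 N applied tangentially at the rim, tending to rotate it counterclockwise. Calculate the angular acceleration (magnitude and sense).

I = MR² = (28.4)(0.0958)² = 0.2606 kg·m².
Taking counterclockwise as positive: τ₁ = +(19.4)(0.0958) = +1.859 N·m; τ₂ = +(43.1)(0.0958) = +4.129 N·m; τ₃ = +(47.5)(0.0958) = +4.550 N·m.
Net torque τ = 10.54 N·m.
α = τ/I = 10.54/0.2606 = 40.43 rad/s².

α ≈ 40.4 rad/s², counterclockwise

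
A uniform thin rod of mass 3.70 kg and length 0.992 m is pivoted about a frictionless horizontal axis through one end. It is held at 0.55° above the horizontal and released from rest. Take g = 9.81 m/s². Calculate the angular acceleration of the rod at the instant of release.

α ≈ 14.8 rad/s²

About the pivot, I = (1/3)ML² = (1/3)(3.70)(0.992)² = 1.214 kg·m².
The weight acts at the center, a distance L/2 = 0.4960 m from the pivot; τ = Mg(L/2) cos 0.55° = 18.00 N·m.
α = τ/I = 18.00/1.214 = 14.83 rad/s².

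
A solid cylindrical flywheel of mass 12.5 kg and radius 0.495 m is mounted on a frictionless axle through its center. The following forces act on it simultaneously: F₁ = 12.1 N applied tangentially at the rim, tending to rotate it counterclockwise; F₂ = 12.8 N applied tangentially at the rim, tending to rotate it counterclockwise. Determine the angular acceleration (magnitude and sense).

I = ½MR² = (1/2)(12.5)(0.495)² = 1.531 kg·m².
Taking counterclockwise as positive: τ₁ = +(12.1)(0.495) = +5.989 N·m; τ₂ = +(12.8)(0.495) = +6.336 N·m.
Net torque τ = 12.33 N·m.
α = τ/I = 12.33/1.531 = 8.048 rad/s².

α ≈ 8.05 rad/s², counterclockwise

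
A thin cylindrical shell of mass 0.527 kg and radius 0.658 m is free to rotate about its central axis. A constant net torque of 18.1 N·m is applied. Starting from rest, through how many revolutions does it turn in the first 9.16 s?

I = MR² = (0.527)(0.658)² = 0.2282 kg·m².
α = τ/I = 18.1/0.2282 = 79.33 rad/s².
θ = ½αt² = ½(79.33)(9.16)² = 3328 rad.
Revolutions = θ/(2π) = 529.7.

≈ 530 revolutions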